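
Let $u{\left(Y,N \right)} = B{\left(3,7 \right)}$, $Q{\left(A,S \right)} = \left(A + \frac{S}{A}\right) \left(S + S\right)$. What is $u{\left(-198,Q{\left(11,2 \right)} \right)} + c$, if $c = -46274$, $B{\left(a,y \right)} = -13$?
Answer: $-46287$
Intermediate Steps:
$Q{\left(A,S \right)} = 2 S \left(A + \frac{S}{A}\right)$ ($Q{\left(A,S \right)} = \left(A + \frac{S}{A}\right) 2 S = 2 S \left(A + \frac{S}{A}\right)$)
$u{\left(Y,N \right)} = -13$
$u{\left(-198,Q{\left(11,2 \right)} \right)} + c = -13 - 46274 = -46287$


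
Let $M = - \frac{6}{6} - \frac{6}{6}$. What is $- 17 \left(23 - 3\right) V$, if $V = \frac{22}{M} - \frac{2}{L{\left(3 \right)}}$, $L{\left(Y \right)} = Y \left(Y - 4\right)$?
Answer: $\frac{10540}{3} \approx 3513.3$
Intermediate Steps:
$L{\left(Y \right)} = Y \left(-4 + Y\right)$
$M = -2$ ($M = \left(-6\right) \frac{1}{6} - 1 = -1 - 1 = -2$)
$V = - \frac{31}{3}$ ($V = \frac{22}{-2} - \frac{2}{3 \left(-4 + 3\right)} = 22 \left(- \frac{1}{2}\right) - \frac{2}{3 \left(-1\right)} = -11 - \frac{2}{-3} = -11 - - \frac{2}{3} = -11 + \frac{2}{3} = - \frac{31}{3} \approx -10.333$)
$- 17 \left(23 - 3\right) V = - 17 \left(23 - 3\right) \left(- \frac{31}{3}\right) = \left(-17\right) 20 \left(- \frac{31}{3}\right) = \left(-340\right) \left(- \frac{31}{3}\right) = \frac{10540}{3}$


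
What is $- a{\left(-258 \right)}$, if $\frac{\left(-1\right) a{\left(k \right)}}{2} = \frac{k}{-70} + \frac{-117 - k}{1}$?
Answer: $\frac{10128}{35} \approx 289.37$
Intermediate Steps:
$a{\left(k \right)} = 234 + \frac{71 k}{35}$ ($a{\left(k \right)} = - 2 \left(\frac{k}{-70} + \frac{-117 - k}{1}\right) = - 2 \left(k \left(- \frac{1}{70}\right) + \left(-117 - k\right) 1\right) = - 2 \left(- \frac{k}{70} - \left(117 + k\right)\right) = - 2 \left(-117 - \frac{71 k}{70}\right) = 234 + \frac{71 k}{35}$)
$- a{\left(-258 \right)} = - (234 + \frac{71}{35} \left(-258\right)) = - (234 - \frac{18318}{35}) = \left(-1\right) \left(- \frac{10128}{35}\right) = \frac{10128}{35}$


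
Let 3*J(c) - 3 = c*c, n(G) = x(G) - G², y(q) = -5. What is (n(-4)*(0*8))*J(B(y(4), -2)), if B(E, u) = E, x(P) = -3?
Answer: 0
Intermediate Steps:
n(G) = -3 - G²
J(c) = 1 + c²/3 (J(c) = 1 + (c*c)/3 = 1 + c²/3)
(n(-4)*(0*8))*J(B(y(4), -2)) = ((-3 - 1*(-4)²)*(0*8))*(1 + (⅓)*(-5)²) = ((-3 - 1*16)*0)*(1 + (⅓)*25) = ((-3 - 16)*0)*(1 + 25/3) = -19*0*(28/3) = 0*(28/3) = 0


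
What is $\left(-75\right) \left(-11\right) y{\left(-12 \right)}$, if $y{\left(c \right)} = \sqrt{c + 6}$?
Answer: $825 i \sqrt{6} \approx 2020.8 i$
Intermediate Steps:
$y{\left(c \right)} = \sqrt{6 + c}$
$\left(-75\right) \left(-11\right) y{\left(-12 \right)} = \left(-75\right) \left(-11\right) \sqrt{6 - 12} = 825 \sqrt{-6} = 825 i \sqrt{6}$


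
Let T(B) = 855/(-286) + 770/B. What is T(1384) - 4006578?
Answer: -396475173343/98956 ≈ -4.0066e+6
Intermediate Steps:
T(B) = -855/286 + 770/B (T(B) = 855*(-1/286) + 770/B = -855/286 + 770/B)
T(1384) - 4006578 = (-855/286 + 770/1384) - 4006578 = (-855/286 + 770*(1/1384)) - 4006578 = (-855/286 + 385/692) - 4006578 = -240775/98956 - 4006578 = -396475173343/98956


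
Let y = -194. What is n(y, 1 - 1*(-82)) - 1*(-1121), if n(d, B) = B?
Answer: 1204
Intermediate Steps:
n(y, 1 - 1*(-82)) - 1*(-1121) = (1 - 1*(-82)) - 1*(-1121) = (1 + 82) + 1121 = 83 + 1121 = 1204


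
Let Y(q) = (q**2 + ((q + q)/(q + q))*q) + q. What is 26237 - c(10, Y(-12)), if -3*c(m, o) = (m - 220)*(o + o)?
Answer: 9437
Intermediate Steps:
Y(q) = q**2 + 2*q (Y(q) = (q**2 + ((2*q)/((2*q)))*q) + q = (q**2 + ((2*q)*(1/(2*q)))*q) + q = (q**2 + 1*q) + q = (q**2 + q) + q = (q + q**2) + q = q**2 + 2*q)
c(m, o) = -2*o*(-220 + m)/3 (c(m, o) = -(m - 220)*(o + o)/3 = -(-220 + m)*2*o/3 = -2*o*(-220 + m)/3)
26237 - c(10, Y(-12)) = 26237 - 2*(-12*(2 - 12))*(220 - 1*10)/3 = 26237 - 2*(-12*(-10))*(220 - 10)/3 = 26237 - 2*120*210/3 = 26237 - 1*16800 = 26237 - 16800 = 9437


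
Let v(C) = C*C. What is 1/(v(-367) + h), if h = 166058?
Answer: 1/300747 ≈ 3.3251e-6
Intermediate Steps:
v(C) = C**2
1/(v(-367) + h) = 1/((-367)**2 + 166058) = 1/(134689 + 166058) = 1/300747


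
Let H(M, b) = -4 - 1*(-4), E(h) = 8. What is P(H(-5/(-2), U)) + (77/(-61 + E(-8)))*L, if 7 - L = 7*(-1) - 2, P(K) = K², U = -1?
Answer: -1232/53 ≈ -23.245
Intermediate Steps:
H(M, b) = 0 (H(M, b) = -4 + 4 = 0)
L = 16 (L = 7 - (7*(-1) - 2) = 7 - (-7 - 2) = 7 - 1*(-9) = 7 + 9 = 16)
P(H(-5/(-2), U)) + (77/(-61 + E(-8)))*L = 0² + (77/(-61 + 8))*16 = 0 + (77/(-53))*16 = 0 + (77*(-1/53))*16 = 0 - 77/53*16 = 0 - 1232/53 = -1232/53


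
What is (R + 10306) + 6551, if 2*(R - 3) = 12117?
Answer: 45837/2 ≈ 22919.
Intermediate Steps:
R = 12123/2 (R = 3 + (½)*12117 = 3 + 12117/2 = 12123/2 ≈ 6061.5)
(R + 10306) + 6551 = (12123/2 + 10306) + 6551 = 32735/2 + 6551 = 45837/2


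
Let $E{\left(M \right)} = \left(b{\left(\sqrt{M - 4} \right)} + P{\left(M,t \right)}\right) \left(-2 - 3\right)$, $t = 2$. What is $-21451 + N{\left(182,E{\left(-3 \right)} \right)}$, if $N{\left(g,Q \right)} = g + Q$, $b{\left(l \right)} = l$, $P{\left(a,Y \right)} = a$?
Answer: $-21254 - 5 i \sqrt{7} \approx -21254.0 - 13.229 i$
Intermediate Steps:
$E{\left(M \right)} = - 5 M - 5 \sqrt{-4 + M}$ ($E{\left(M \right)} = \left(\sqrt{M - 4} + M\right) \left(-2 - 3\right) = \left(\sqrt{-4 + M} + M\right) \left(-5\right) = \left(M + \sqrt{-4 + M}\right) \left(-5\right) = - 5 M - 5 \sqrt{-4 + M}$)
$N{\left(g,Q \right)} = Q + g$
$-21451 + N{\left(182,E{\left(-3 \right)} \right)} = -21451 + \left(\left(\left(-5\right) \left(-3\right) - 5 \sqrt{-4 - 3}\right) + 182\right) = -21451 + \left(\left(15 - 5 \sqrt{-7}\right) + 182\right) = -21451 + \left(\left(15 - 5 i \sqrt{7}\right) + 182\right) = -21451 + \left(197 - 5 i \sqrt{7}\right) = -21254 - 5 i \sqrt{7}$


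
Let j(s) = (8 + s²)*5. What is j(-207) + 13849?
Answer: 228134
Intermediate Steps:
j(s) = 40 + 5*s²
j(-207) + 13849 = (40 + 5*(-207)²) + 13849 = (40 + 5*42849) + 13849 = (40 + 214245) + 13849 = 214285 + 13849 = 228134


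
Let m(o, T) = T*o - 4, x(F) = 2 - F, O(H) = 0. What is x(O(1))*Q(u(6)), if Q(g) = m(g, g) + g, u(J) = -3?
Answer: 4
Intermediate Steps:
m(o, T) = -4 + T*o
Q(g) = -4 + g + g**2 (Q(g) = (-4 + g*g) + g = (-4 + g**2) + g = -4 + g + g**2)
x(O(1))*Q(u(6)) = (2 - 1*0)*(-4 - 3 + (-3)**2) = (2 + 0)*(-4 - 3 + 9) = 2*2 = 4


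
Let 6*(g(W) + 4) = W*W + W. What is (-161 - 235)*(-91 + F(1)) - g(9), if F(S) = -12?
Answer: 40777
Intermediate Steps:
g(W) = -4 + W/6 + W**2/6 (g(W) = -4 + (W*W + W)/6 = -4 + (W**2 + W)/6 = -4 + (W + W**2)/6 = -4 + (W/6 + W**2/6) = -4 + W/6 + W**2/6)
(-161 - 235)*(-91 + F(1)) - g(9) = (-161 - 235)*(-91 - 12) - (-4 + (1/6)*9 + (1/6)*9**2) = -396*(-103) - (-4 + 3/2 + (1/6)*81) = 40788 - (-4 + 3/2 + 27/2) = 40788 - 1*11 = 40788 - 11 = 40777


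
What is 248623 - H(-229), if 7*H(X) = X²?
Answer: 1687920/7 ≈ 2.4113e+5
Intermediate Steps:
H(X) = X²/7
248623 - H(-229) = 248623 - (-229)²/7 = 248623 - 52441/7 = 1687920/7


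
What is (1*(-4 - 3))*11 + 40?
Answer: -37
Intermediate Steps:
(1*(-4 - 3))*11 + 40 = (1*(-7))*11 + 40 = -7*11 + 40 = -77 + 40 = -37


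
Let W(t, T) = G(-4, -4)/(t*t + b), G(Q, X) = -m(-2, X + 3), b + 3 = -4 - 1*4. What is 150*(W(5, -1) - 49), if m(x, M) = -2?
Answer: -51300/7 ≈ -7328.6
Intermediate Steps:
b = -11 (b = -3 + (-4 - 1*4) = -3 + (-4 - 4) = -3 - 8 = -11)
G(Q, X) = 2 (G(Q, X) = -1*(-2) = 2)
W(t, T) = 2/(-11 + t²) (W(t, T) = 2/(t*t - 11) = 2/(t² - 11) = 2/(-11 + t²))
150*(W(5, -1) - 49) = 150*(2/(-11 + 5²) - 49) = 150*(2/(-11 + 25) - 49) = 150*(2/14 - 49) = 150*(2*(1/14) - 49) = 150*(⅐ - 49) = 150*(-342/7) = -51300/7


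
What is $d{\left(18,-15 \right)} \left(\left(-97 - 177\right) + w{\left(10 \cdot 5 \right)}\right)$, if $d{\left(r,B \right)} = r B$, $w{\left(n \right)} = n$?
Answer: $60480$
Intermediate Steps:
$d{\left(r,B \right)} = B r$
$d{\left(18,-15 \right)} \left(\left(-97 - 177\right) + w{\left(10 \cdot 5 \right)}\right) = \left(-15\right) 18 \left(\left(-97 - 177\right) + 10 \cdot 5\right) = - 270 \left(-274 + 50\right) = \left(-270\right) \left(-224\right) = 60480$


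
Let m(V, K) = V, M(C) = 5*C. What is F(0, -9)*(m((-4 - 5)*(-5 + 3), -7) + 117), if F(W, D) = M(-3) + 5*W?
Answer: -2025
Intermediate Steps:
F(W, D) = -15 + 5*W (F(W, D) = 5*(-3) + 5*W = -15 + 5*W)
F(0, -9)*(m((-4 - 5)*(-5 + 3), -7) + 117) = (-15 + 5*0)*((-4 - 5)*(-5 + 3) + 117) = (-15 + 0)*(-9*(-2) + 117) = -15*(18 + 117) = -15*135 = -2025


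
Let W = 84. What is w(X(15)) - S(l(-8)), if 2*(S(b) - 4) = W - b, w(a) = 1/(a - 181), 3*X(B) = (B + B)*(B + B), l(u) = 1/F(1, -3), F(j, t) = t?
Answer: -32957/714 ≈ -46.158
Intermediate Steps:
l(u) = -⅓ (l(u) = 1/(-3) = 1*(-⅓) = -⅓)
X(B) = 4*B²/3 (X(B) = ((B + B)*(B + B))/3 = ((2*B)*(2*B))/3 = (4*B²)/3 = 4*B²/3)
w(a) = 1/(-181 + a)
S(b) = 46 - b/2 (S(b) = 4 + (84 - b)/2 = 4 + (42 - b/2) = 46 - b/2)
w(X(15)) - S(l(-8)) = 1/(-181 + (4/3)*15²) - (46 - ½*(-⅓)) = 1/(-181 + (4/3)*225) - (46 + ⅙) = 1/(-181 + 300) - 1*277/6 = 1/119 - 277/6 = -32957/714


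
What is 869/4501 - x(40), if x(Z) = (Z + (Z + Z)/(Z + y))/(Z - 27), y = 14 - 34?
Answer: -186747/58513 ≈ -3.1915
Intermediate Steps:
y = -20
x(Z) = (Z + 2*Z/(-20 + Z))/(-27 + Z) (x(Z) = (Z + (Z + Z)/(Z - 20))/(Z - 27) = (Z + (2*Z)/(-20 + Z))/(-27 + Z) = (Z + 2*Z/(-20 + Z))/(-27 + Z))
869/4501 - x(40) = 869/4501 - 40*(-18 + 40)/(540 + 40² - 47*40) = 869*(1/4501) - 40*22/(540 + 1600 - 1880) = 869/4501 - 40*22/260 = 869/4501 - 1*44/13 = 869/4501 - 44/13 = -186747/58513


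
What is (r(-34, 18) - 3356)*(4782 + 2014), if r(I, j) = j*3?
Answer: -22440392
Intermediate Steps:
r(I, j) = 3*j
(r(-34, 18) - 3356)*(4782 + 2014) = (3*18 - 3356)*(4782 + 2014) = (54 - 3356)*6796 = -3302*6796 = -22440392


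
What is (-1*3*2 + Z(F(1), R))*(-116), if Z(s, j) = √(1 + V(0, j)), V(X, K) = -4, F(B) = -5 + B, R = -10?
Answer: 696 - 116*I*√3 ≈ 696.0 - 200.92*I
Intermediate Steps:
Z(s, j) = I*√3 (Z(s, j) = √(1 - 4) = √(-3) = I*√3)
(-1*3*2 + Z(F(1), R))*(-116) = (-1*3*2 + I*√3)*(-116) = (-3*2 + I*√3)*(-116) = (-6 + I*√3)*(-116) = 696 - 116*I*√3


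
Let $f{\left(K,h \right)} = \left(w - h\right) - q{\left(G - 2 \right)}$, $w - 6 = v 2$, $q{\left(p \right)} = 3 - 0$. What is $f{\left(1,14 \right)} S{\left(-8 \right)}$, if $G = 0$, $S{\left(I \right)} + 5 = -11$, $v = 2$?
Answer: $112$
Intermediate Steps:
$S{\left(I \right)} = -16$ ($S{\left(I \right)} = -5 - 11 = -16$)
$q{\left(p \right)} = 3$ ($q{\left(p \right)} = 3 + 0 = 3$)
$w = 10$ ($w = 6 + 2 \cdot 2 = 6 + 4 = 10$)
$f{\left(K,h \right)} = 7 - h$ ($f{\left(K,h \right)} = \left(10 - h\right) - 3 = 7 - h$)
$f{\left(1,14 \right)} S{\left(-8 \right)} = \left(7 - 14\right) \left(-16\right) = \left(-7\right) \left(-16\right) = 112$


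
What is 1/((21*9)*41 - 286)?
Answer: 1/7463 ≈ 0.00013399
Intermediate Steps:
1/((21*9)*41 - 286) = 1/(189*41 - 286) = 1/(7749 - 286) = 1/7463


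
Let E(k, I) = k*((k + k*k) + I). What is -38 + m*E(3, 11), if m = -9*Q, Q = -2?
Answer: 1204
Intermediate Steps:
E(k, I) = k*(I + k + k²) (E(k, I) = k*((k + k²) + I) = k*(I + k + k²))
m = 18 (m = -9*(-2) = 18)
-38 + m*E(3, 11) = -38 + 18*(3*(11 + 3 + 3²)) = -38 + 18*(3*(11 + 3 + 9)) = -38 + 18*(3*23) = -38 + 18*69 = -38 + 1242 = 1204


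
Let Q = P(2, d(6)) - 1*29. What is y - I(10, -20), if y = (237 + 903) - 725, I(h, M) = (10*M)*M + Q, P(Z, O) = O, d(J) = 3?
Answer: -3559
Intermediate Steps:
Q = -26 (Q = 3 - 1*29 = 3 - 29 = -26)
I(h, M) = -26 + 10*M**2 (I(h, M) = (10*M)*M - 26 = 10*M**2 - 26 = -26 + 10*M**2)
y = 415 (y = 1140 - 725 = 415)
y - I(10, -20) = 415 - (-26 + 10*(-20)**2) = 415 - (-26 + 10*400) = 415 - (-26 + 4000) = 415 - 1*3974 = 415 - 3974 = -3559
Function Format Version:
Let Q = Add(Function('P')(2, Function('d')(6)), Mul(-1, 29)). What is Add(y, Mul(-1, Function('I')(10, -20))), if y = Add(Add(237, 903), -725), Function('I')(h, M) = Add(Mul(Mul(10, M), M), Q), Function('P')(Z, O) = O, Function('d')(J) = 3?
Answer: -3559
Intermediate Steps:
Q = -26 (Q = Add(3, Mul(-1, 29)) = Add(3, -29) = -26)
Function('I')(h, M) = Add(-26, Mul(10, Pow(M, 2))) (Function('I')(h, M) = Add(Mul(Mul(10, M), M), -26) = Add(Mul(10, Pow(M, 2)), -26) = Add(-26, Mul(10, Pow(M, 2))))
y = 415 (y = Add(1140, -725) = 415)
Add(y, Mul(-1, Function('I')(10, -20))) = Add(415, Mul(-1, Add(-26, Mul(10, Pow(-20, 2))))) = Add(415, Mul(-1, Add(-26, Mul(10, 400)))) = Add(415, Mul(-1, Add(-26, 4000))) = Add(415, Mul(-1, 3974)) = Add(415, -3974) = -3559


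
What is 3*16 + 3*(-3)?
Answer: 39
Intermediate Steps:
3*16 + 3*(-3) = 48 - 9 = 39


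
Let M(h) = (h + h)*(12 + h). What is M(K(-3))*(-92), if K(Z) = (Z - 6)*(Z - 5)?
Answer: -1112832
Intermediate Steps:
K(Z) = (-6 + Z)*(-5 + Z)
M(h) = 2*h*(12 + h) (M(h) = (2*h)*(12 + h) = 2*h*(12 + h))
M(K(-3))*(-92) = (2*(30 + (-3)² - 11*(-3))*(12 + (30 + (-3)² - 11*(-3))))*(-92) = (2*(30 + 9 + 33)*(12 + (30 + 9 + 33)))*(-92) = (2*72*(12 + 72))*(-92) = (2*72*84)*(-92) = 12096*(-92) = -1112832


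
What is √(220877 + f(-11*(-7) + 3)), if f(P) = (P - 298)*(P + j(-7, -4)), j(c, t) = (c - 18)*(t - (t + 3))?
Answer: √187087 ≈ 432.54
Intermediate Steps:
j(c, t) = 54 - 3*c (j(c, t) = (-18 + c)*(t - (3 + t)) = (-18 + c)*(t + (-3 - t)) = (-18 + c)*(-3) = 54 - 3*c)
f(P) = (-298 + P)*(75 + P) (f(P) = (P - 298)*(P + (54 - 3*(-7))) = (-298 + P)*(P + (54 + 21)) = (-298 + P)*(P + 75) = (-298 + P)*(75 + P))
√(220877 + f(-11*(-7) + 3)) = √(220877 + (-22350 + (-11*(-7) + 3)² - 223*(-11*(-7) + 3))) = √(220877 + (-22350 + (77 + 3)² - 223*(77 + 3))) = √(220877 + (-22350 + 80² - 223*80)) = √(220877 + (-22350 + 6400 - 17840)) = √(220877 - 33790) = √187087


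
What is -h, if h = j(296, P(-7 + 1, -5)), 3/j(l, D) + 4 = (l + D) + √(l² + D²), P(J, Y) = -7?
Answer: 171/1288 - 3*√87665/6440 ≈ -0.0051628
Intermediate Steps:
j(l, D) = 3/(-4 + D + l + √(D² + l²)) (j(l, D) = 3/(-4 + ((l + D) + √(l² + D²))) = 3/(-4 + ((D + l) + √(D² + l²))) = 3/(-4 + (D + l + √(D² + l²))) = 3/(-4 + D + l + √(D² + l²)))
h = 3/(285 + √87665) (h = 3/(-4 - 7 + 296 + √((-7)² + 296²)) = 3/(-4 - 7 + 296 + √(49 + 87616)) = 3/(-4 - 7 + 296 + √87665) = 3/(285 + √87665) ≈ 0.0051628)
-h = -(-171/1288 + 3*√87665/6440) = 171/1288 - 3*√87665/6440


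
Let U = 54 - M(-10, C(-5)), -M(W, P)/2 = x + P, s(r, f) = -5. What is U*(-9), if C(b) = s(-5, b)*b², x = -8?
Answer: 1908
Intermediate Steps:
C(b) = -5*b²
M(W, P) = 16 - 2*P (M(W, P) = -2*(-8 + P) = 16 - 2*P)
U = -212 (U = 54 - (16 - (-10)*(-5)²) = 54 - (16 - (-10)*25) = 54 - (16 - 2*(-125)) = 54 - (16 + 250) = 54 - 1*266 = 54 - 266 = -212)
U*(-9) = -212*(-9) = 1908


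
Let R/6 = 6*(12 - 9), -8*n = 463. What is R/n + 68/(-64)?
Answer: -21695/7408 ≈ -2.9286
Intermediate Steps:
n = -463/8 (n = -1/8*463 = -463/8 ≈ -57.875)
R = 108 (R = 6*(6*(12 - 9)) = 6*(6*3) = 6*18 = 108)
R/n + 68/(-64) = 108/(-463/8) + 68/(-64) = 108*(-8/463) + 68*(-1/64) = -864/463 - 17/16 = -21695/7408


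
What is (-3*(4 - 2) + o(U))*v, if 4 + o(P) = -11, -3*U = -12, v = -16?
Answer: 336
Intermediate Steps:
U = 4 (U = -⅓*(-12) = 4)
o(P) = -15 (o(P) = -4 - 11 = -15)
(-3*(4 - 2) + o(U))*v = (-3*(4 - 2) - 15)*(-16) = (-3*2 - 15)*(-16) = (-6 - 15)*(-16) = -21*(-16) = 336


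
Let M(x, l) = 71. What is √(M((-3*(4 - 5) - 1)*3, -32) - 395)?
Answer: 18*I ≈ 18.0*I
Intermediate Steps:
√(M((-3*(4 - 5) - 1)*3, -32) - 395) = √(71 - 395) = √(-324) = 18*I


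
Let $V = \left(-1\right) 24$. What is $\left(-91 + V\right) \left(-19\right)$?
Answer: $2185$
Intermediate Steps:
$V = -24$
$\left(-91 + V\right) \left(-19\right) = \left(-91 - 24\right) \left(-19\right) = \left(-115\right) \left(-19\right) = 2185$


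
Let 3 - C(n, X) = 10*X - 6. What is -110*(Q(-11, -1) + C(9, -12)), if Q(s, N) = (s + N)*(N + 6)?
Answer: -7590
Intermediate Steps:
C(n, X) = 9 - 10*X (C(n, X) = 3 - (10*X - 6) = 3 - (-6 + 10*X) = 3 + (6 - 10*X) = 9 - 10*X)
Q(s, N) = (6 + N)*(N + s) (Q(s, N) = (N + s)*(6 + N) = (6 + N)*(N + s))
-110*(Q(-11, -1) + C(9, -12)) = -110*(((-1)² + 6*(-1) + 6*(-11) - 1*(-11)) + (9 - 10*(-12))) = -110*((1 - 6 - 66 + 11) + (9 + 120)) = -110*(-60 + 129) = -110*69 = -7590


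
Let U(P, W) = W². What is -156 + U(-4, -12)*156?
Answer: 22308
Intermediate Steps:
-156 + U(-4, -12)*156 = -156 + (-12)²*156 = -156 + 144*156 = -156 + 22464 = 22308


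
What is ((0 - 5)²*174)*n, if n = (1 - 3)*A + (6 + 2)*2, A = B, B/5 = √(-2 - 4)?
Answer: 69600 - 43500*I*√6 ≈ 69600.0 - 1.0655e+5*I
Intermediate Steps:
B = 5*I*√6 (B = 5*√(-2 - 4) = 5*√(-6) = 5*(I*√6) = 5*I*√6 ≈ 12.247*I)
A = 5*I*√6 ≈ 12.247*I
n = 16 - 10*I*√6 (n = (1 - 3)*(5*I*√6) + (6 + 2)*2 = -10*I*√6 + 8*2 = -10*I*√6 + 16 = 16 - 10*I*√6 ≈ 16.0 - 24.495*I)
((0 - 5)²*174)*n = ((0 - 5)²*174)*(16 - 10*I*√6) = ((-5)²*174)*(16 - 10*I*√6) = (25*174)*(16 - 10*I*√6) = 4350*(16 - 10*I*√6) = 69600 - 43500*I*√6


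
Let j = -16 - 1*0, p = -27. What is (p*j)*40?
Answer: 17280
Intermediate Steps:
j = -16 (j = -16 + 0 = -16)
(p*j)*40 = -27*(-16)*40 = 432*40 = 17280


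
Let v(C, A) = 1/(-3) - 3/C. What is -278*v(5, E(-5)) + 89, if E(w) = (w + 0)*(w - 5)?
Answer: 5227/15 ≈ 348.47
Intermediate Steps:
E(w) = w*(-5 + w)
v(C, A) = -⅓ - 3/C (v(C, A) = 1*(-⅓) - 3/C = -⅓ - 3/C)
-278*v(5, E(-5)) + 89 = -278*(-9 - 1*5)/(3*5) + 89 = -278*(-9 - 5)/(3*5) + 89 = -278*(-14)/(3*5) + 89 = -278*(-14/15) + 89 = 3892/15 + 89 = 5227/15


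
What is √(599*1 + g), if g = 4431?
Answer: √5030 ≈ 70.922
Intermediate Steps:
√(599*1 + g) = √(599*1 + 4431) = √(599 + 4431) = √5030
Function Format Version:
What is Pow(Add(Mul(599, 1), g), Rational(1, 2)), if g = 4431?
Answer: Pow(5030, Rational(1, 2)) ≈ 70.922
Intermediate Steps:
Pow(Add(Mul(599, 1), g), Rational(1, 2)) = Pow(Add(Mul(599, 1), 4431), Rational(1, 2)) = Pow(Add(599, 4431), Rational(1, 2)) = Pow(5030, Rational(1, 2))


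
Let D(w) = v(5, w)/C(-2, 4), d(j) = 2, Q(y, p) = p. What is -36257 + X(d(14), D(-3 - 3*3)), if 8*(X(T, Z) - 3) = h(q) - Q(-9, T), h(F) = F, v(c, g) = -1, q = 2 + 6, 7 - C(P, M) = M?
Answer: -145013/4 ≈ -36253.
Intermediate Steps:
C(P, M) = 7 - M
q = 8
D(w) = -⅓ (D(w) = -1/(7 - 1*4) = -1/(7 - 4) = -1/3 = -1*⅓ = -⅓)
X(T, Z) = 4 - T/8 (X(T, Z) = 3 + (8 - T)/8 = 3 + (1 - T/8) = 4 - T/8)
-36257 + X(d(14), D(-3 - 3*3)) = -36257 + (4 - ⅛*2) = -36257 + (4 - ¼) = -36257 + 15/4 = -145013/4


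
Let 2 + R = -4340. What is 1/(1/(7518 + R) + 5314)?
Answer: 3176/16877265 ≈ 0.00018818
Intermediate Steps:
R = -4342 (R = -2 - 4340 = -4342)
1/(1/(7518 + R) + 5314) = 1/(1/(7518 - 4342) + 5314) = 1/(1/3176 + 5314) = 1/(16877265/3176) = 3176/16877265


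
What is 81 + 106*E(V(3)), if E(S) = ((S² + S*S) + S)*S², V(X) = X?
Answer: 20115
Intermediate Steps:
E(S) = S²*(S + 2*S²) (E(S) = ((S² + S²) + S)*S² = (2*S² + S)*S² = (S + 2*S²)*S² = S²*(S + 2*S²))
81 + 106*E(V(3)) = 81 + 106*(3³*(1 + 2*3)) = 81 + 106*(27*(1 + 6)) = 81 + 106*(27*7) = 81 + 106*189 = 81 + 20034 = 20115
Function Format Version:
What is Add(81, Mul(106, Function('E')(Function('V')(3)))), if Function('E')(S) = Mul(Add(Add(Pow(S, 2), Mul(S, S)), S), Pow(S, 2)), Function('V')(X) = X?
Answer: 20115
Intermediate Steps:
Function('E')(S) = Mul(Pow(S, 2), Add(S, Mul(2, Pow(S, 2)))) (Function('E')(S) = Mul(Add(Add(Pow(S, 2), Pow(S, 2)), S), Pow(S, 2)) = Mul(Add(Mul(2, Pow(S, 2)), S), Pow(S, 2)) = Mul(Add(S, Mul(2, Pow(S, 2))), Pow(S, 2)) = Mul(Pow(S, 2), Add(S, Mul(2, Pow(S, 2)))))
Add(81, Mul(106, Function('E')(Function('V')(3)))) = Add(81, Mul(106, Mul(Pow(3, 3), Add(1, Mul(2, 3))))) = Add(81, Mul(106, Mul(27, Add(1, 6)))) = Add(81, Mul(106, Mul(27, 7))) = Add(81, Mul(106, 189)) = Add(81, 20034) = 20115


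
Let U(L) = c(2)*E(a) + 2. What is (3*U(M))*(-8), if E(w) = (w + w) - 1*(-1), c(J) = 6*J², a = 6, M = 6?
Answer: -7536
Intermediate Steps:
E(w) = 1 + 2*w (E(w) = 2*w + 1 = 1 + 2*w)
U(L) = 314 (U(L) = (6*2²)*(1 + 2*6) + 2 = (6*4)*(1 + 12) + 2 = 24*13 + 2 = 312 + 2 = 314)
(3*U(M))*(-8) = (3*314)*(-8) = 942*(-8) = -7536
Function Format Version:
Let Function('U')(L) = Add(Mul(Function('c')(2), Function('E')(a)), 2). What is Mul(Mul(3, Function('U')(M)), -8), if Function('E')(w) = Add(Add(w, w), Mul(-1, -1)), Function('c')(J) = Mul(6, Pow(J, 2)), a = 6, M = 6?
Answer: -7536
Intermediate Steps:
Function('E')(w) = Add(1, Mul(2, w)) (Function('E')(w) = Add(Mul(2, w), 1) = Add(1, Mul(2, w)))
Function('U')(L) = 314 (Function('U')(L) = Add(Mul(Mul(6, Pow(2, 2)), Add(1, Mul(2, 6))), 2) = Add(Mul(Mul(6, 4), Add(1, 12)), 2) = Add(Mul(24, 13), 2) = Add(312, 2) = 314)
Mul(Mul(3, Function('U')(M)), -8) = Mul(Mul(3, 314), -8) = Mul(942, -8) = -7536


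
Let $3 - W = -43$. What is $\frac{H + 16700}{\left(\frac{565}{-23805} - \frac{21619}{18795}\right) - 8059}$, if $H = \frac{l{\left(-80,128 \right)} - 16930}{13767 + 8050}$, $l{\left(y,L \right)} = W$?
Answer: $- \frac{10867024183697640}{5245159570701461} \approx -2.0718$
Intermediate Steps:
$W = 46$ ($W = 3 - -43 = 3 + 43 = 46$)
$l{\left(y,L \right)} = 46$
$H = - \frac{16884}{21817}$ ($H = \frac{46 - 16930}{13767 + 8050} = - \frac{16884}{21817} \approx -0.77389$)
$\frac{H + 16700}{\left(\frac{565}{-23805} - \frac{21619}{18795}\right) - 8059} = \frac{- \frac{16884}{21817} + 16700}{\left(\frac{565}{-23805} - \frac{21619}{18795}\right) - 8059} = \frac{364327016}{21817 \left(\left(565 \left(- \frac{1}{23805}\right) - \frac{21619}{18795}\right) - 8059\right)} = \frac{364327016}{21817 \left(\left(- \frac{113}{4761} - \frac{21619}{18795}\right) - 8059\right)} = \frac{364327016}{21817 \left(- \frac{35017298}{29827665} - 8059\right)} = \frac{364327016}{21817 \left(- \frac{240416169533}{29827665}\right)} = \frac{364327016}{21817} \left(- \frac{29827665}{240416169533}\right) = - \frac{10867024183697640}{5245159570701461}$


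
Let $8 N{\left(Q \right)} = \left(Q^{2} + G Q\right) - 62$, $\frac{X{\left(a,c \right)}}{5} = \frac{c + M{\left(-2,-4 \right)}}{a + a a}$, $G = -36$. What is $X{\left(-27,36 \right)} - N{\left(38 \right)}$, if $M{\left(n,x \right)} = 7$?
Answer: $- \frac{2027}{1404} \approx -1.4437$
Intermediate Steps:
$X{\left(a,c \right)} = \frac{5 \left(7 + c\right)}{a + a^{2}}$ ($X{\left(a,c \right)} = 5 \frac{c + 7}{a + a a} = 5 \frac{7 + c}{a + a^{2}} = \frac{5 \left(7 + c\right)}{a + a^{2}}$)
$N{\left(Q \right)} = - \frac{31}{4} - \frac{9 Q}{2} + \frac{Q^{2}}{8}$ ($N{\left(Q \right)} = \frac{\left(Q^{2} - 36 Q\right) - 62}{8} = \frac{-62 + Q^{2} - 36 Q}{8} = - \frac{31}{4} - \frac{9 Q}{2} + \frac{Q^{2}}{8}$)
$X{\left(-27,36 \right)} - N{\left(38 \right)} = \frac{5 \left(7 + 36\right)}{\left(-27\right) \left(1 - 27\right)} - \left(- \frac{31}{4} - 171 + \frac{38^{2}}{8}\right) = 5 \left(- \frac{1}{27}\right) \frac{1}{-26} \cdot 43 - \left(- \frac{31}{4} - 171 + \frac{1}{8} \cdot 1444\right) = 5 \left(- \frac{1}{27}\right) \left(- \frac{1}{26}\right) 43 - \left(- \frac{31}{4} - 171 + \frac{361}{2}\right) = \frac{215}{702} - \frac{7}{4} = - \frac{2027}{1404}$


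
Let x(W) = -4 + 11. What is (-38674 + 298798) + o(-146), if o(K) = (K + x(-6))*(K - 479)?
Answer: 346999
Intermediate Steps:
x(W) = 7
o(K) = (-479 + K)*(7 + K) (o(K) = (K + 7)*(K - 479) = (7 + K)*(-479 + K) = (-479 + K)*(7 + K))
(-38674 + 298798) + o(-146) = (-38674 + 298798) + (-3353 + (-146)² - 472*(-146)) = 260124 + (-3353 + 21316 + 68912) = 260124 + 86875 = 346999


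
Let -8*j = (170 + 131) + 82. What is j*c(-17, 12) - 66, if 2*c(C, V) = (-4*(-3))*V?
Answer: -3513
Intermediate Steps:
j = -383/8 (j = -((170 + 131) + 82)/8 = -(301 + 82)/8 = -⅛*383 = -383/8 ≈ -47.875)
c(C, V) = 6*V (c(C, V) = ((-4*(-3))*V)/2 = (12*V)/2 = 6*V)
j*c(-17, 12) - 66 = -1149*12/4 - 66 = -383/8*72 - 66 = -3447 - 66 = -3513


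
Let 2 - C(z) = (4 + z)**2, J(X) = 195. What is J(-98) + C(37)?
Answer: -1484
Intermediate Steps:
C(z) = 2 - (4 + z)**2
J(-98) + C(37) = 195 + (2 - (4 + 37)**2) = 195 + (2 - 1*41**2) = 195 + (2 - 1*1681) = 195 + (2 - 1681) = 195 - 1679 = -1484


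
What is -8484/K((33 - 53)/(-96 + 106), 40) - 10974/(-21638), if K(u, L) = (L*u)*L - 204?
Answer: 890856/296999 ≈ 2.9995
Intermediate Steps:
K(u, L) = -204 + u*L² (K(u, L) = u*L² - 204 = -204 + u*L²)
-8484/K((33 - 53)/(-96 + 106), 40) - 10974/(-21638) = -8484/(-204 + ((33 - 53)/(-96 + 106))*40²) - 10974/(-21638) = -8484/(-204 - 20/10*1600) - 10974*(-1/21638) = -8484/(-204 - 20*⅒*1600) + 177/349 = -8484/(-204 - 2*1600) + 177/349 = -8484/(-204 - 3200) + 177/349 = -8484/(-3404) + 177/349 = -8484*(-1/3404) + 177/349 = 2121/851 + 177/349 = 890856/296999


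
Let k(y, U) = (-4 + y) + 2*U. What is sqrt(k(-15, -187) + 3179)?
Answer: sqrt(2786) ≈ 52.783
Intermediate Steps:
k(y, U) = -4 + y + 2*U
sqrt(k(-15, -187) + 3179) = sqrt((-4 - 15 + 2*(-187)) + 3179) = sqrt((-4 - 15 - 374) + 3179) = sqrt(-393 + 3179) = sqrt(2786)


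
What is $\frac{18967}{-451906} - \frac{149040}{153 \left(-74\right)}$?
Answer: $\frac{286911649}{21865298} \approx 13.122$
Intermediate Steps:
$\frac{18967}{-451906} - \frac{149040}{153 \left(-74\right)} = 18967 \left(- \frac{1}{451906}\right) - \frac{149040}{-11322} = - \frac{1459}{34762} - - \frac{8280}{629} = - \frac{1459}{34762} + \frac{8280}{629} = \frac{286911649}{21865298}$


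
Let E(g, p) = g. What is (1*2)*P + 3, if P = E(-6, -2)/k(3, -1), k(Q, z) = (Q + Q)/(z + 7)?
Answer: -9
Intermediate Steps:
k(Q, z) = 2*Q/(7 + z) (k(Q, z) = (2*Q)/(7 + z) = 2*Q/(7 + z))
P = -6 (P = -6/1 = -6*1 = -6)
(1*2)*P + 3 = (1*2)*(-6) + 3 = 2*(-6) + 3 = -12 + 3 = -9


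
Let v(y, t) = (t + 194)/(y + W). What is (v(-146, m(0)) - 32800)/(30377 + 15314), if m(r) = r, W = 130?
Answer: -262497/365528 ≈ -0.71813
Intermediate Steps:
v(y, t) = (194 + t)/(130 + y) (v(y, t) = (t + 194)/(y + 130) = (194 + t)/(130 + y))
(v(-146, m(0)) - 32800)/(30377 + 15314) = ((194 + 0)/(130 - 146) - 32800)/(30377 + 15314) = (194/(-16) - 32800)/45691 = (-1/16*194 - 32800)*(1/45691) = (-97/8 - 32800)*(1/45691) = -262497/8*1/45691 = -262497/365528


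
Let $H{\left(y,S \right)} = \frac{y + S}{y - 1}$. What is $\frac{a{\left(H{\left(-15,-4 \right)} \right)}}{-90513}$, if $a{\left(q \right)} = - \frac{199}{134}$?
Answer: $\frac{199}{12128742} \approx 1.6407 \cdot 10^{-5}$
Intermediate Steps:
$H{\left(y,S \right)} = \frac{S + y}{-1 + y}$
$a{\left(q \right)} = - \frac{199}{134}$ ($a{\left(q \right)} = \left(-199\right) \frac{1}{134} = - \frac{199}{134}$)
$\frac{a{\left(H{\left(-15,-4 \right)} \right)}}{-90513} = - \frac{199}{134 \left(-90513\right)} = \left(- \frac{199}{134}\right) \left(- \frac{1}{90513}\right) = \frac{199}{12128742}$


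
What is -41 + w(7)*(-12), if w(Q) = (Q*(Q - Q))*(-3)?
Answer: -41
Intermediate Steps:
w(Q) = 0 (w(Q) = (Q*0)*(-3) = 0*(-3) = 0)
-41 + w(7)*(-12) = -41 + 0*(-12) = -41 + 0 = -41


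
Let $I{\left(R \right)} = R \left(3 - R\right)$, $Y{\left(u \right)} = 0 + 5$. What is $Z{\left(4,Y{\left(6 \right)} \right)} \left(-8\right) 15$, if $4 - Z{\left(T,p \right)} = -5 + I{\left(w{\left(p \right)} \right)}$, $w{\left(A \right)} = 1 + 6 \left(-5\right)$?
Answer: $-112440$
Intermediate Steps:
$Y{\left(u \right)} = 5$
$w{\left(A \right)} = -29$ ($w{\left(A \right)} = 1 - 30 = -29$)
$Z{\left(T,p \right)} = 937$ ($Z{\left(T,p \right)} = 4 - \left(-5 - 29 \left(3 - -29\right)\right) = 4 - \left(-5 - 29 \left(3 + 29\right)\right) = 4 - \left(-5 - 928\right) = 4 - -933 = 4 + 933 = 937$)
$Z{\left(4,Y{\left(6 \right)} \right)} \left(-8\right) 15 = 937 \left(-8\right) 15 = \left(-7496\right) 15 = -112440$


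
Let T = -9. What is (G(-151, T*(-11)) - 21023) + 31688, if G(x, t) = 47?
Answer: 10712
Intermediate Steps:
(G(-151, T*(-11)) - 21023) + 31688 = (47 - 21023) + 31688 = -20976 + 31688 = 10712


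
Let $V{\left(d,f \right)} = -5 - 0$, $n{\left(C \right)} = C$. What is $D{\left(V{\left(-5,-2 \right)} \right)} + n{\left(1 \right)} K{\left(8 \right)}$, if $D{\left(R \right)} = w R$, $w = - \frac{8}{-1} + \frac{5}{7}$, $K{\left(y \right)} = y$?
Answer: $- \frac{249}{7} \approx -35.571$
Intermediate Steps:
$V{\left(d,f \right)} = -5$ ($V{\left(d,f \right)} = -5 + 0 = -5$)
$w = \frac{61}{7}$ ($w = \left(-8\right) \left(-1\right) + 5 \cdot \frac{1}{7} = 8 + \frac{5}{7} = \frac{61}{7} \approx 8.7143$)
$D{\left(R \right)} = \frac{61 R}{7}$
$D{\left(V{\left(-5,-2 \right)} \right)} + n{\left(1 \right)} K{\left(8 \right)} = \frac{61}{7} \left(-5\right) + 1 \cdot 8 = - \frac{305}{7} + 8 = - \frac{249}{7}$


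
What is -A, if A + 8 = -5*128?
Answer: 648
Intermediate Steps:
A = -648 (A = -8 - 5*128 = -8 - 1*640 = -8 - 640 = -648)
-A = -1*(-648) = 648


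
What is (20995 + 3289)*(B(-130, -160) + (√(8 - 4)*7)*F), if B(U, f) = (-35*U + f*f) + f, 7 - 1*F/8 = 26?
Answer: 676600808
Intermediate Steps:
F = -152 (F = 56 - 8*26 = 56 - 208 = -152)
B(U, f) = f + f² - 35*U (B(U, f) = (-35*U + f²) + f = (f² - 35*U) + f = f + f² - 35*U)
(20995 + 3289)*(B(-130, -160) + (√(8 - 4)*7)*F) = (20995 + 3289)*((-160 + (-160)² - 35*(-130)) + (√(8 - 4)*7)*(-152)) = 24284*((-160 + 25600 + 4550) + (√4*7)*(-152)) = 24284*(29990 + (2*7)*(-152)) = 24284*(29990 + 14*(-152)) = 24284*(29990 - 2128) = 24284*27862 = 676600808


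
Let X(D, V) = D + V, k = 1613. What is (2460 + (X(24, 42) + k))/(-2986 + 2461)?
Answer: -4139/525 ≈ -7.8838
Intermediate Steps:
(2460 + (X(24, 42) + k))/(-2986 + 2461) = (2460 + ((24 + 42) + 1613))/(-2986 + 2461) = (2460 + (66 + 1613))/(-525) = (2460 + 1679)*(-1/525) = 4139*(-1/525) = -4139/525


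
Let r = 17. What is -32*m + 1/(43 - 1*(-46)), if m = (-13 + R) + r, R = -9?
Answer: 14241/89 ≈ 160.01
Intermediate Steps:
m = -5 (m = (-13 - 9) + 17 = -22 + 17 = -5)
-32*m + 1/(43 - 1*(-46)) = -32*(-5) + 1/(43 - 1*(-46)) = 160 + 1/(43 + 46) = 160 + 1/89 = 14241/89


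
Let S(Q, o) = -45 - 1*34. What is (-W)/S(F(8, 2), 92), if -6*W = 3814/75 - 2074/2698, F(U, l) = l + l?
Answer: -5067311/47956950 ≈ -0.10566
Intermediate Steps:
F(U, l) = 2*l
S(Q, o) = -79 (S(Q, o) = -45 - 34 = -79)
W = -5067311/607050 (W = -(3814/75 - 2074/2698)/6 = -(3814*(1/75) - 2074*1/2698)/6 = -(3814/75 - 1037/1349)/6 = -⅙*5067311/101175 = -5067311/607050 ≈ -8.3474)
(-W)/S(F(8, 2), 92) = -1*(-5067311/607050)/(-79) = (5067311/607050)*(-1/79) = -5067311/47956950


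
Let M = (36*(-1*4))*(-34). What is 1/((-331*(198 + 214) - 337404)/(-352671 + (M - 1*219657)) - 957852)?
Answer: -70929/67939425286 ≈ -1.0440e-6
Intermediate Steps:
M = 4896 (M = (36*(-4))*(-34) = -144*(-34) = 4896)
1/((-331*(198 + 214) - 337404)/(-352671 + (M - 1*219657)) - 957852) = 1/((-331*(198 + 214) - 337404)/(-352671 + (4896 - 1*219657)) - 957852) = 1/((-331*412 - 337404)/(-352671 + (4896 - 219657)) - 957852) = 1/((-136372 - 337404)/(-352671 - 214761) - 957852) = 1/(-473776/(-567432) - 957852) = 1/(-473776*(-1/567432) - 957852) = 1/(59222/70929 - 957852) = 1/(-67939425286/70929) = -70929/67939425286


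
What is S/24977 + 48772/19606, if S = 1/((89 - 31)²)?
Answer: 2048975816211/823673822284 ≈ 2.4876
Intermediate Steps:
S = 1/3364 (S = 1/(58²) = 1/3364 ≈ 0.00029727)
S/24977 + 48772/19606 = (1/3364)/24977 + 48772/19606 = (1/3364)*(1/24977) + 48772*(1/19606) = 1/84022628 + 24386/9803 = 2048975816211/823673822284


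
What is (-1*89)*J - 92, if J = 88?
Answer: -7924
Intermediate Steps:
(-1*89)*J - 92 = -1*89*88 - 92 = -89*88 - 92 = -7832 - 92 = -7924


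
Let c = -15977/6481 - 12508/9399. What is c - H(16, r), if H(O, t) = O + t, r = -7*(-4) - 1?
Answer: -2850573688/60914919 ≈ -46.796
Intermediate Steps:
c = -231232171/60914919 (c = -15977*1/6481 - 12508*1/9399 = -15977/6481 - 12508/9399 = -231232171/60914919 ≈ -3.7960)
r = 27 (r = 28 - 1 = 27)
c - H(16, r) = -231232171/60914919 - (16 + 27) = -231232171/60914919 - 1*43 = -231232171/60914919 - 43 = -2850573688/60914919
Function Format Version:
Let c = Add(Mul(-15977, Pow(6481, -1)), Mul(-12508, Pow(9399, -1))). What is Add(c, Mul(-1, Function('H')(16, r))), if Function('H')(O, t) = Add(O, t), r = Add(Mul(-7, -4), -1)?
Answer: Rational(-2850573688, 60914919) ≈ -46.796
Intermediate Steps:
c = Rational(-231232171, 60914919) (c = Add(Mul(-15977, Rational(1, 6481)), Mul(-12508, Rational(1, 9399))) = Add(Rational(-15977, 6481), Rational(-12508, 9399)) = Rational(-231232171, 60914919) ≈ -3.7960)
r = 27 (r = Add(28, -1) = 27)
Add(c, Mul(-1, Function('H')(16, r))) = Add(Rational(-231232171, 60914919), Mul(-1, Add(16, 27))) = Add(Rational(-231232171, 60914919), Mul(-1, 43)) = Add(Rational(-231232171, 60914919), -43) = Rational(-2850573688, 60914919)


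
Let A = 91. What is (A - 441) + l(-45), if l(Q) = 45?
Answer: -305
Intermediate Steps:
(A - 441) + l(-45) = (91 - 441) + 45 = -350 + 45 = -305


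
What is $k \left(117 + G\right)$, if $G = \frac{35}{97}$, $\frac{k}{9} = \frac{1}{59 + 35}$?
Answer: $\frac{51228}{4559} \approx 11.237$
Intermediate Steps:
$k = \frac{9}{94}$ ($k = \frac{9}{59 + 35} = \frac{9}{94} \approx 0.095745$)
$G = \frac{35}{97}$ ($G = 35 \cdot \frac{1}{97} = \frac{35}{97} \approx 0.36082$)
$k \left(117 + G\right) = \frac{9 \left(117 + \frac{35}{97}\right)}{94} = \frac{9}{94} \cdot \frac{11384}{97} = \frac{51228}{4559}$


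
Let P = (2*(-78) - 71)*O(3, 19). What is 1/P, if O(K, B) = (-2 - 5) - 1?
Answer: 1/1816 ≈ 0.00055066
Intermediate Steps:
O(K, B) = -8 (O(K, B) = -7 - 1 = -8)
P = 1816 (P = (2*(-78) - 71)*(-8) = (-156 - 71)*(-8) = -227*(-8) = 1816)
1/P = 1/1816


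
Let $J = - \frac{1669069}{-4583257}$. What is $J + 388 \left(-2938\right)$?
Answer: $- \frac{5224654648539}{4583257} \approx -1.1399 \cdot 10^{6}$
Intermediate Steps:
$J = \frac{1669069}{4583257}$ ($J = \left(-1669069\right) \left(- \frac{1}{4583257}\right) = \frac{1669069}{4583257} \approx 0.36417$)
$J + 388 \left(-2938\right) = \frac{1669069}{4583257} + 388 \left(-2938\right) = \frac{1669069}{4583257} - 1139944 = - \frac{5224654648539}{4583257}$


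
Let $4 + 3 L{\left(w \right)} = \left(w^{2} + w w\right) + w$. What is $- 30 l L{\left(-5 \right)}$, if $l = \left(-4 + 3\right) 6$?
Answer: $2460$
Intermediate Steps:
$L{\left(w \right)} = - \frac{4}{3} + \frac{w}{3} + \frac{2 w^{2}}{3}$ ($L{\left(w \right)} = - \frac{4}{3} + \frac{\left(w^{2} + w w\right) + w}{3} = - \frac{4}{3} + \frac{\left(w^{2} + w^{2}\right) + w}{3} = - \frac{4}{3} + \frac{2 w^{2} + w}{3} = - \frac{4}{3} + \frac{w + 2 w^{2}}{3} = - \frac{4}{3} + \left(\frac{w}{3} + \frac{2 w^{2}}{3}\right) = - \frac{4}{3} + \frac{w}{3} + \frac{2 w^{2}}{3}$)
$l = -6$ ($l = \left(-1\right) 6 = -6$)
$- 30 l L{\left(-5 \right)} = \left(-30\right) \left(-6\right) \left(- \frac{4}{3} + \frac{1}{3} \left(-5\right) + \frac{2 \left(-5\right)^{2}}{3}\right) = 180 \left(- \frac{4}{3} - \frac{5}{3} + \frac{2}{3} \cdot 25\right) = 180 \left(- \frac{4}{3} - \frac{5}{3} + \frac{50}{3}\right) = 180 \cdot \frac{41}{3} = 2460$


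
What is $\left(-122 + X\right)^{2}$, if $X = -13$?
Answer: $18225$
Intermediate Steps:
$\left(-122 + X\right)^{2} = \left(-122 - 13\right)^{2} = \left(-135\right)^{2} = 18225$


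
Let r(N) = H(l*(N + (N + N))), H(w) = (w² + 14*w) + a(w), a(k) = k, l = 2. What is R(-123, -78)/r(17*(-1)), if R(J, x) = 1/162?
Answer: 1/1437588 ≈ 6.9561e-7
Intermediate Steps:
R(J, x) = 1/162
H(w) = w² + 15*w (H(w) = (w² + 14*w) + w = w² + 15*w)
r(N) = 6*N*(15 + 6*N) (r(N) = (2*(N + (N + N)))*(15 + 2*(N + (N + N))) = (2*(N + 2*N))*(15 + 2*(N + 2*N)) = (2*(3*N))*(15 + 2*(3*N)) = (6*N)*(15 + 6*N) = 6*N*(15 + 6*N))
R(-123, -78)/r(17*(-1)) = 1/(162*((18*(17*(-1))*(5 + 2*(17*(-1)))))) = 1/(162*((18*(-17)*(5 + 2*(-17))))) = 1/(162*((18*(-17)*(5 - 34)))) = 1/(162*((18*(-17)*(-29)))) = (1/162)/8874 = (1/162)*(1/8874) = 1/1437588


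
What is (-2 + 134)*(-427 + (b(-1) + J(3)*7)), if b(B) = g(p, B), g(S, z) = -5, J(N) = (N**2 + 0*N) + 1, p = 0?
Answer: -47784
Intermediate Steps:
J(N) = 1 + N**2 (J(N) = (N**2 + 0) + 1 = N**2 + 1 = 1 + N**2)
b(B) = -5
(-2 + 134)*(-427 + (b(-1) + J(3)*7)) = (-2 + 134)*(-427 + (-5 + (1 + 3**2)*7)) = 132*(-427 + (-5 + (1 + 9)*7)) = 132*(-427 + (-5 + 10*7)) = 132*(-427 + (-5 + 70)) = 132*(-427 + 65) = 132*(-362) = -47784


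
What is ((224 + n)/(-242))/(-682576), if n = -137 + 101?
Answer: 47/41295848 ≈ 1.1381e-6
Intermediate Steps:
n = -36
((224 + n)/(-242))/(-682576) = ((224 - 36)/(-242))/(-682576) = (188*(-1/242))*(-1/682576) = -94/121*(-1/682576) = 47/41295848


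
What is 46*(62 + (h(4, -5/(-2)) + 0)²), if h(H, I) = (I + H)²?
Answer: 679719/8 ≈ 84965.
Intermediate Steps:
h(H, I) = (H + I)²
46*(62 + (h(4, -5/(-2)) + 0)²) = 46*(62 + ((4 - 5/(-2))² + 0)²) = 46*(62 + ((4 - 5*(-½))² + 0)²) = 46*(62 + ((4 + 5/2)² + 0)²) = 46*(62 + ((13/2)² + 0)²) = 46*(62 + (169/4 + 0)²) = 46*(62 + (169/4)²) = 46*(62 + 28561/16) = 46*(29553/16) = 679719/8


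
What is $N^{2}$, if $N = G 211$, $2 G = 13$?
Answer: $\frac{7524049}{4} \approx 1.881 \cdot 10^{6}$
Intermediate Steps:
$G = \frac{13}{2}$ ($G = \frac{1}{2} \cdot 13 = \frac{13}{2} \approx 6.5$)
$N = \frac{2743}{2}$ ($N = \frac{13}{2} \cdot 211 = \frac{2743}{2} \approx 1371.5$)
$N^{2} = \left(\frac{2743}{2}\right)^{2} = \frac{7524049}{4}$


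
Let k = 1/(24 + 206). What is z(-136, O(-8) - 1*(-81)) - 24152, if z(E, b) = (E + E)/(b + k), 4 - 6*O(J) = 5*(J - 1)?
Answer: -185776492/7691 ≈ -24155.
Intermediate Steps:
k = 1/230 ≈ 0.0043478
O(J) = 3/2 - 5*J/6 (O(J) = ⅔ - 5*(J - 1)/6 = ⅔ - 5*(-1 + J)/6 = ⅔ - (-5 + 5*J)/6 = ⅔ + (⅚ - 5*J/6) = 3/2 - 5*J/6)
z(E, b) = 2*E/(1/230 + b) (z(E, b) = (E + E)/(b + 1/230) = (2*E)/(1/230 + b) = 2*E/(1/230 + b))
z(-136, O(-8) - 1*(-81)) - 24152 = 460*(-136)/(1 + 230*((3/2 - ⅚*(-8)) - 1*(-81))) - 24152 = 460*(-136)/(1 + 230*((3/2 + 20/3) + 81)) - 24152 = 460*(-136)/(1 + 230*(49/6 + 81)) - 24152 = 460*(-136)/(1 + 230*(535/6)) - 24152 = 460*(-136)/(1 + 61525/3) - 24152 = 460*(-136)/(61528/3) - 24152 = 460*(-136)*(3/61528) - 24152 = -23460/7691 - 24152 = -185776492/7691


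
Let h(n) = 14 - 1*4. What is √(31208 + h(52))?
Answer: 11*√258 ≈ 176.69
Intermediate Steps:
h(n) = 10 (h(n) = 14 - 4 = 10)
√(31208 + h(52)) = √(31208 + 10) = √31218 = 11*√258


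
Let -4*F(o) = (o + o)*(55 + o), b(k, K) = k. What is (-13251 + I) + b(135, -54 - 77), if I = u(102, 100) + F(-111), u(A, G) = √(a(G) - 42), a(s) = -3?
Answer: -16224 + 3*I*√5 ≈ -16224.0 + 6.7082*I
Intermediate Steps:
F(o) = -o*(55 + o)/2 (F(o) = -(o + o)*(55 + o)/4 = -2*o*(55 + o)/4 = -o*(55 + o)/2)
u(A, G) = 3*I*√5 (u(A, G) = √(-3 - 42) = √(-45) = 3*I*√5)
I = -3108 + 3*I*√5 (I = 3*I*√5 - ½*(-111)*(55 - 111) = 3*I*√5 - ½*(-111)*(-56) = 3*I*√5 - 3108 = -3108 + 3*I*√5 ≈ -3108.0 + 6.7082*I)
(-13251 + I) + b(135, -54 - 77) = (-13251 + (-3108 + 3*I*√5)) + 135 = (-16359 + 3*I*√5) + 135 = -16224 + 3*I*√5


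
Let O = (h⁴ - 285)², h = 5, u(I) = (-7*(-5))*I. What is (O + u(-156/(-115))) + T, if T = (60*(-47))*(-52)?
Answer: 6032612/23 ≈ 2.6229e+5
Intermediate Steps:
u(I) = 35*I
O = 115600 (O = (5⁴ - 285)² = (625 - 285)² = 340² = 115600)
T = 146640 (T = -2820*(-52) = 146640)
(O + u(-156/(-115))) + T = (115600 + 35*(-156/(-115))) + 146640 = (115600 + 35*(-156*(-1/115))) + 146640 = (115600 + 35*(156/115)) + 146640 = (115600 + 1092/23) + 146640 = 2659892/23 + 146640 = 6032612/23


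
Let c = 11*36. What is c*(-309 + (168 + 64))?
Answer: -30492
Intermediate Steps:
c = 396
c*(-309 + (168 + 64)) = 396*(-309 + (168 + 64)) = 396*(-309 + 232) = 396*(-77) = -30492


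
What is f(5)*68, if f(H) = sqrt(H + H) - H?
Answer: -340 + 68*sqrt(10) ≈ -124.97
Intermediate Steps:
f(H) = -H + sqrt(2)*sqrt(H) (f(H) = sqrt(2*H) - H = sqrt(2)*sqrt(H) - H = -H + sqrt(2)*sqrt(H))
f(5)*68 = (-1*5 + sqrt(2)*sqrt(5))*68 = (-5 + sqrt(10))*68 = -340 + 68*sqrt(10)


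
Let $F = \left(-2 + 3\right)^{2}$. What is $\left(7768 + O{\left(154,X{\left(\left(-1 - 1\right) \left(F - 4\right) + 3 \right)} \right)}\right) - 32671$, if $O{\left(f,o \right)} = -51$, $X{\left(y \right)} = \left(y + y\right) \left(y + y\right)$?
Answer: $-24954$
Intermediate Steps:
$F = 1$ ($F = 1^{2} = 1$)
$X{\left(y \right)} = 4 y^{2}$ ($X{\left(y \right)} = 2 y 2 y = 4 y^{2}$)
$\left(7768 + O{\left(154,X{\left(\left(-1 - 1\right) \left(F - 4\right) + 3 \right)} \right)}\right) - 32671 = \left(7768 - 51\right) - 32671 = 7717 - 32671 = -24954$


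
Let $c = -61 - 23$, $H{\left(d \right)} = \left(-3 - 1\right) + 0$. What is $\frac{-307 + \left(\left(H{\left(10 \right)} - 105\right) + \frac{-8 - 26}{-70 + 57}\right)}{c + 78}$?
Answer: $\frac{2687}{39} \approx 68.897$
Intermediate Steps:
$H{\left(d \right)} = -4$ ($H{\left(d \right)} = -4 + 0 = -4$)
$c = -84$ ($c = -61 - 23 = -84$)
$\frac{-307 + \left(\left(H{\left(10 \right)} - 105\right) + \frac{-8 - 26}{-70 + 57}\right)}{c + 78} = \frac{-307 + \left(\left(-4 - 105\right) + \frac{-8 - 26}{-70 + 57}\right)}{-84 + 78} = \frac{-307 - \left(109 + \frac{34}{-13}\right)}{-6} = \left(-307 - \frac{1383}{13}\right) \left(- \frac{1}{6}\right) = \left(- \frac{5374}{13}\right) \left(- \frac{1}{6}\right) = \frac{2687}{39}$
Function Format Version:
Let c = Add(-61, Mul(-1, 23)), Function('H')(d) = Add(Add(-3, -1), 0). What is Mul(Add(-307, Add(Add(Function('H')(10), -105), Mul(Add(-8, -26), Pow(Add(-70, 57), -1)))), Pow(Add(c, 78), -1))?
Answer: Rational(2687, 39) ≈ 68.897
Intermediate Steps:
Function('H')(d) = -4 (Function('H')(d) = Add(-4, 0) = -4)
c = -84 (c = Add(-61, -23) = -84)
Mul(Add(-307, Add(Add(Function('H')(10), -105), Mul(Add(-8, -26), Pow(Add(-70, 57), -1)))), Pow(Add(c, 78), -1)) = Mul(Add(-307, Add(Add(-4, -105), Mul(Add(-8, -26), Pow(Add(-70, 57), -1)))), Pow(Add(-84, 78), -1)) = Mul(Add(-307, Add(-109, Mul(-34, Pow(-13, -1)))), Pow(-6, -1)) = Mul(Add(-307, Add(-109, Mul(-34, Rational(-1, 13)))), Rational(-1, 6)) = Mul(Add(-307, Add(-109, Rational(34, 13))), Rational(-1, 6)) = Mul(Add(-307, Rational(-1383, 13)), Rational(-1, 6)) = Mul(Rational(-5374, 13), Rational(-1, 6)) = Rational(2687, 39)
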